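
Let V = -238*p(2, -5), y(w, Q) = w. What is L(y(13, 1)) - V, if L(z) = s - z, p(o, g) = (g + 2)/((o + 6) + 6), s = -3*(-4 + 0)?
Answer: -52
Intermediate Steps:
s = 12 (s = -3*(-4) = 12)
p(o, g) = (2 + g)/(12 + o) (p(o, g) = (2 + g)/((6 + o) + 6) = (2 + g)/(12 + o))
V = 51 (V = -238*(2 - 5)/(12 + 2) = -238*(-3)/14 = -17*(-3) = -238*(-3/14) = 51)
L(z) = 12 - z
L(y(13, 1)) - V = (12 - 1*13) - 1*51 = (12 - 13) - 51 = -1 - 51 = -52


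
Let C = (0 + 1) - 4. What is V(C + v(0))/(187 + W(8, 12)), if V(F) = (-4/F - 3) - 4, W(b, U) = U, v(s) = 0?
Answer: -17/597 ≈ -0.028476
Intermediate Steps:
C = -3 (C = 1 - 4 = -3)
V(F) = -7 - 4/F (V(F) = (-3 - 4/F) - 4 = -7 - 4/F)
V(C + v(0))/(187 + W(8, 12)) = (-7 - 4/(-3 + 0))/(187 + 12) = (-7 - 4/(-3))/199 = (-7 - 4*(-⅓))*(1/199) = (-7 + 4/3)*(1/199) = -17/3*1/199 = -17/597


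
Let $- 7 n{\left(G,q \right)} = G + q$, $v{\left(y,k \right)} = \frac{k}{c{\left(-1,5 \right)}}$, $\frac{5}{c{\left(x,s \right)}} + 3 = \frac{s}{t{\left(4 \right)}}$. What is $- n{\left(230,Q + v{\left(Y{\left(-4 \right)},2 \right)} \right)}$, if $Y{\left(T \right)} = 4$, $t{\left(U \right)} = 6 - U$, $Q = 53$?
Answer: $\frac{202}{5} \approx 40.4$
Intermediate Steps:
$c{\left(x,s \right)} = \frac{5}{-3 + \frac{s}{2}}$ ($c{\left(x,s \right)} = \frac{5}{-3 + \frac{s}{6 - 4}} = \frac{5}{-3 + \frac{s}{2}}$)
$v{\left(y,k \right)} = - \frac{k}{10}$ ($v{\left(y,k \right)} = \frac{k}{10 \frac{1}{-6 + 5}} = \frac{k}{10 \frac{1}{-1}} = \frac{k}{10 \left(-1\right)} = \frac{k}{-10} = k \left(- \frac{1}{10}\right) = - \frac{k}{10}$)
$n{\left(G,q \right)} = - \frac{G}{7} - \frac{q}{7}$ ($n{\left(G,q \right)} = - \frac{G + q}{7} = - \frac{G}{7} - \frac{q}{7}$)
$- n{\left(230,Q + v{\left(Y{\left(-4 \right)},2 \right)} \right)} = - (\left(- \frac{1}{7}\right) 230 - \frac{53 - \frac{1}{5}}{7}) = - (- \frac{230}{7} - \frac{53 - \frac{1}{5}}{7}) = - (- \frac{230}{7} - \frac{264}{35}) = \left(-1\right) \left(- \frac{202}{5}\right) = \frac{202}{5}$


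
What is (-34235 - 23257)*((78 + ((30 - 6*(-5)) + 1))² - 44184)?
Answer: 1429423596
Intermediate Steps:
(-34235 - 23257)*((78 + ((30 - 6*(-5)) + 1))² - 44184) = -57492*((78 + ((30 + 30) + 1))² - 44184) = -57492*((78 + (60 + 1))² - 44184) = -57492*((78 + 61)² - 44184) = -57492*(139² - 44184) = -57492*(19321 - 44184) = -57492*(-24863) = 1429423596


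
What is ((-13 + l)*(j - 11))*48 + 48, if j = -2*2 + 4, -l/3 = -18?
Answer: -21600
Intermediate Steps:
l = 54 (l = -3*(-18) = 54)
j = 0 (j = -4 + 4 = 0)
((-13 + l)*(j - 11))*48 + 48 = ((-13 + 54)*(0 - 11))*48 + 48 = (41*(-11))*48 + 48 = -451*48 + 48 = -21648 + 48 = -21600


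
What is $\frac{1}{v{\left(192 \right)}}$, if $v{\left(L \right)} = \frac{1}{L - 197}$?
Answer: $-5$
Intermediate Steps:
$v{\left(L \right)} = \frac{1}{-197 + L}$
$\frac{1}{v{\left(192 \right)}} = \frac{1}{\frac{1}{-197 + 192}} = \frac{1}{\frac{1}{-5}} = \frac{1}{- \frac{1}{5}} = -5$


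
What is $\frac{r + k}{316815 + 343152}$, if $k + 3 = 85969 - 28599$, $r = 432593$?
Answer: $\frac{163320}{219989} \approx 0.7424$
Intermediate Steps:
$k = 57367$ ($k = -3 + \left(85969 - 28599\right) = -3 + 57370 = 57367$)
$\frac{r + k}{316815 + 343152} = \frac{432593 + 57367}{316815 + 343152} = \frac{489960}{659967} = 489960 \cdot \frac{1}{659967} = \frac{163320}{219989}$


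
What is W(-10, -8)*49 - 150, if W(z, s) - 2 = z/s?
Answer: 37/4 ≈ 9.2500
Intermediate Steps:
W(z, s) = 2 + z/s
W(-10, -8)*49 - 150 = (2 - 10/(-8))*49 - 150 = (2 - 10*(-1/8))*49 - 150 = (2 + 5/4)*49 - 150 = (13/4)*49 - 150 = 637/4 - 150 = 37/4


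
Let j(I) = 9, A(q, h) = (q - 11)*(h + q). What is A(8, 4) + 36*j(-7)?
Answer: 288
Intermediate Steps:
A(q, h) = (-11 + q)*(h + q)
A(8, 4) + 36*j(-7) = (8² - 11*4 - 11*8 + 4*8) + 36*9 = (64 - 44 - 88 + 32) + 324 = -36 + 324 = 288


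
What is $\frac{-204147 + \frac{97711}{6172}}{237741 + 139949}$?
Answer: $- \frac{1259897573}{2331102680} \approx -0.54047$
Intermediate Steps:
$\frac{-204147 + \frac{97711}{6172}}{237741 + 139949} = \frac{-204147 + 97711 \cdot \frac{1}{6172}}{377690} = \left(-204147 + \frac{97711}{6172}\right) \frac{1}{377690} = \left(- \frac{1259897573}{6172}\right) \frac{1}{377690} = - \frac{1259897573}{2331102680}$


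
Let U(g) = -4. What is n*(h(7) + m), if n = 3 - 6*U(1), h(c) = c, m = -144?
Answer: -3699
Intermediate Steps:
n = 27 (n = 3 - 6*(-4) = 3 + 24 = 27)
n*(h(7) + m) = 27*(7 - 144) = 27*(-137) = -3699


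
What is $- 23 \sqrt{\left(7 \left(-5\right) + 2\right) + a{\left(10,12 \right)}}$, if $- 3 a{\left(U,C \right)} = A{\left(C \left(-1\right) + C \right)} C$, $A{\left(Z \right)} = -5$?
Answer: $- 23 i \sqrt{13} \approx - 82.928 i$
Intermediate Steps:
$a{\left(U,C \right)} = \frac{5 C}{3}$ ($a{\left(U,C \right)} = - \frac{\left(-5\right) C}{3} = \frac{5 C}{3}$)
$- 23 \sqrt{\left(7 \left(-5\right) + 2\right) + a{\left(10,12 \right)}} = - 23 \sqrt{\left(7 \left(-5\right) + 2\right) + \frac{5}{3} \cdot 12} = - 23 \sqrt{\left(-35 + 2\right) + 20} = - 23 \sqrt{-33 + 20} = - 23 \sqrt{-13} = - 23 i \sqrt{13}$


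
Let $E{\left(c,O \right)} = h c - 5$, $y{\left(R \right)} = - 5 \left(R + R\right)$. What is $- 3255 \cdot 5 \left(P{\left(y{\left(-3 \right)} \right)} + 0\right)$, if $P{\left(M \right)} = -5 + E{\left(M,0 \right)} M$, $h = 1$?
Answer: $-12124875$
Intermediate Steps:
$y{\left(R \right)} = - 10 R$ ($y{\left(R \right)} = - 5 \cdot 2 R = - 10 R$)
$E{\left(c,O \right)} = -5 + c$ ($E{\left(c,O \right)} = 1 c - 5 = c - 5 = -5 + c$)
$P{\left(M \right)} = -5 + M \left(-5 + M\right)$ ($P{\left(M \right)} = -5 + \left(-5 + M\right) M = -5 + M \left(-5 + M\right)$)
$- 3255 \cdot 5 \left(P{\left(y{\left(-3 \right)} \right)} + 0\right) = - 3255 \cdot 5 \left(\left(-5 + \left(-10\right) \left(-3\right) \left(-5 - -30\right)\right) + 0\right) = - 3255 \cdot 5 \left(\left(-5 + 30 \left(-5 + 30\right)\right) + 0\right) = - 3255 \cdot 5 \left(\left(-5 + 30 \cdot 25\right) + 0\right) = - 3255 \cdot 5 \left(\left(-5 + 750\right) + 0\right) = - 3255 \cdot 5 \left(745 + 0\right) = - 3255 \cdot 5 \cdot 745 = \left(-3255\right) 3725 = -12124875$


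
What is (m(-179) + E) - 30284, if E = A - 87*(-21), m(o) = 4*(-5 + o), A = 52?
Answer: -29141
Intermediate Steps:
m(o) = -20 + 4*o
E = 1879 (E = 52 - 87*(-21) = 52 + 1827 = 1879)
(m(-179) + E) - 30284 = ((-20 + 4*(-179)) + 1879) - 30284 = ((-20 - 716) + 1879) - 30284 = (-736 + 1879) - 30284 = 1143 - 30284 = -29141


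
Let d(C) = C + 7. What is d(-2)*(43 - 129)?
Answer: -430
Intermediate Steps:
d(C) = 7 + C
d(-2)*(43 - 129) = (7 - 2)*(43 - 129) = 5*(-86) = -430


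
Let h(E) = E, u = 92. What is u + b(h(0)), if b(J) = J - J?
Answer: 92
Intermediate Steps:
b(J) = 0
u + b(h(0)) = 92 + 0 = 92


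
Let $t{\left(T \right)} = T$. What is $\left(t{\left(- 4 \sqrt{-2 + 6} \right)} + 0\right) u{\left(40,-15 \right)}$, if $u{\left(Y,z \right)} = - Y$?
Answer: $320$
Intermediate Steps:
$\left(t{\left(- 4 \sqrt{-2 + 6} \right)} + 0\right) u{\left(40,-15 \right)} = \left(- 4 \sqrt{-2 + 6} + 0\right) \left(\left(-1\right) 40\right) = \left(- 4 \sqrt{4} + 0\right) \left(-40\right) = \left(\left(-4\right) 2 + 0\right) \left(-40\right) = \left(-8 + 0\right) \left(-40\right) = \left(-8\right) \left(-40\right) = 320$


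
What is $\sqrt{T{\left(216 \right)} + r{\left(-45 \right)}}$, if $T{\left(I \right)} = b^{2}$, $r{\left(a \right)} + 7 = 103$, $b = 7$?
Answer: $\sqrt{145} \approx 12.042$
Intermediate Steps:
$r{\left(a \right)} = 96$ ($r{\left(a \right)} = -7 + 103 = 96$)
$T{\left(I \right)} = 49$ ($T{\left(I \right)} = 7^{2} = 49$)
$\sqrt{T{\left(216 \right)} + r{\left(-45 \right)}} = \sqrt{49 + 96} = \sqrt{145}$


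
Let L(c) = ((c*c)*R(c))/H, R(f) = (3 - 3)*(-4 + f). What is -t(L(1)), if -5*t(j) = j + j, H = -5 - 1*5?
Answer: 0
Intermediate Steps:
H = -10 (H = -5 - 5 = -10)
R(f) = 0 (R(f) = 0*(-4 + f) = 0)
L(c) = 0 (L(c) = ((c*c)*0)/(-10) = (c²*0)*(-⅒) = 0*(-⅒) = 0)
t(j) = -2*j/5 (t(j) = -(j + j)/5 = -2*j/5)
-t(L(1)) = -(-2)*0/5 = -1*0 = 0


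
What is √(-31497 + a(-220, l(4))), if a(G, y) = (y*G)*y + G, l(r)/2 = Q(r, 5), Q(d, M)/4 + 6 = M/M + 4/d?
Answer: I*√256997 ≈ 506.95*I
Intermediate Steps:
Q(d, M) = -20 + 16/d (Q(d, M) = -24 + 4*(M/M + 4/d) = -24 + 4*(1 + 4/d) = -24 + (4 + 16/d) = -20 + 16/d)
l(r) = -40 + 32/r (l(r) = 2*(-20 + 16/r) = -40 + 32/r)
a(G, y) = G + G*y² (a(G, y) = (G*y)*y + G = G*y² + G = G + G*y²)
√(-31497 + a(-220, l(4))) = √(-31497 - 220*(1 + (-40 + 32/4)²)) = √(-31497 - 220*(1 + (-40 + 32*(¼))²)) = √(-31497 - 220*(1 + (-40 + 8)²)) = √(-31497 - 220*(1 + (-32)²)) = √(-31497 - 220*(1 + 1024)) = √(-31497 - 220*1025) = √(-31497 - 225500) = √(-256997) = I*√256997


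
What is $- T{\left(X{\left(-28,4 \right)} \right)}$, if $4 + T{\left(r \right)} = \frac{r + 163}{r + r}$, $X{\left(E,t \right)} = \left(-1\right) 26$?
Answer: $\frac{345}{52} \approx 6.6346$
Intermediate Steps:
$X{\left(E,t \right)} = -26$
$T{\left(r \right)} = -4 + \frac{163 + r}{2 r}$ ($T{\left(r \right)} = -4 + \frac{r + 163}{r + r} = -4 + \frac{163 + r}{2 r}$)
$- T{\left(X{\left(-28,4 \right)} \right)} = - \frac{163 - -182}{2 \left(-26\right)} = - \frac{\left(-1\right) \left(163 + 182\right)}{2 \cdot 26} = - \frac{\left(-1\right) 345}{2 \cdot 26} = \left(-1\right) \left(- \frac{345}{52}\right) = \frac{345}{52}$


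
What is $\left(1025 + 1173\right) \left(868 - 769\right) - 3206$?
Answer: $214396$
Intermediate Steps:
$\left(1025 + 1173\right) \left(868 - 769\right) - 3206 = 2198 \left(868 - 769\right) - 3206 = 2198 \cdot 99 - 3206 = 217602 - 3206 = 214396$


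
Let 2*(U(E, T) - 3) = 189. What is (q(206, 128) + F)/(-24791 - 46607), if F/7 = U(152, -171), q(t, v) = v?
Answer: -1621/142796 ≈ -0.011352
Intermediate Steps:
U(E, T) = 195/2 (U(E, T) = 3 + (½)*189 = 3 + 189/2 = 195/2)
F = 1365/2 (F = 7*(195/2) = 1365/2 ≈ 682.50)
(q(206, 128) + F)/(-24791 - 46607) = (128 + 1365/2)/(-24791 - 46607) = (1621/2)/(-71398) = (1621/2)*(-1/71398) = -1621/142796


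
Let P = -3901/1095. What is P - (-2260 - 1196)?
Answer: 3780419/1095 ≈ 3452.4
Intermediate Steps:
P = -3901/1095 (P = -3901*1/1095 = -3901/1095 ≈ -3.5626)
P - (-2260 - 1196) = -3901/1095 - (-2260 - 1196) = -3901/1095 - 1*(-3456) = -3901/1095 + 3456 = 3780419/1095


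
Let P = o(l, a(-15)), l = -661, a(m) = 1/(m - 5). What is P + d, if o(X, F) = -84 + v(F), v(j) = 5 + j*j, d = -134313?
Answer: -53756799/400 ≈ -1.3439e+5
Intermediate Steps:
a(m) = 1/(-5 + m)
v(j) = 5 + j²
o(X, F) = -79 + F² (o(X, F) = -84 + (5 + F²) = -79 + F²)
P = -31599/400 (P = -79 + (1/(-5 - 15))² = -79 + (1/(-20))² = -79 + (-1/20)² = -79 + 1/400 = -31599/400 ≈ -78.998)
P + d = -31599/400 - 134313 = -53756799/400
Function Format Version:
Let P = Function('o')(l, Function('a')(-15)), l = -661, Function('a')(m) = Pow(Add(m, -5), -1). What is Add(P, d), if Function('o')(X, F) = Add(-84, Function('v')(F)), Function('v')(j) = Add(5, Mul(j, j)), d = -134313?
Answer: Rational(-53756799, 400) ≈ -1.3439e+5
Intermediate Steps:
Function('a')(m) = Pow(Add(-5, m), -1)
Function('v')(j) = Add(5, Pow(j, 2))
Function('o')(X, F) = Add(-79, Pow(F, 2)) (Function('o')(X, F) = Add(-84, Add(5, Pow(F, 2))) = Add(-79, Pow(F, 2)))
P = Rational(-31599, 400) (P = Add(-79, Pow(Pow(Add(-5, -15), -1), 2)) = Add(-79, Pow(Pow(-20, -1), 2)) = Add(-79, Pow(Rational(-1, 20), 2)) = Add(-79, Rational(1, 400)) = Rational(-31599, 400) ≈ -78.998)
Add(P, d) = Add(Rational(-31599, 400), -134313) = Rational(-53756799, 400)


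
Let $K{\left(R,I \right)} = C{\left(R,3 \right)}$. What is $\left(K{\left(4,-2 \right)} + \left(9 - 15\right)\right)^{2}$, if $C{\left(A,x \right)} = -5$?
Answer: $121$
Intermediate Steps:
$K{\left(R,I \right)} = -5$
$\left(K{\left(4,-2 \right)} + \left(9 - 15\right)\right)^{2} = \left(-5 + \left(9 - 15\right)\right)^{2} = \left(-5 - 6\right)^{2} = \left(-11\right)^{2} = 121$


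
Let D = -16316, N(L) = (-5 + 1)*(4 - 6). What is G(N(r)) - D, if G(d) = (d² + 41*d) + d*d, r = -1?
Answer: 16772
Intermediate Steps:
N(L) = 8 (N(L) = -4*(-2) = 8)
G(d) = 2*d² + 41*d (G(d) = (d² + 41*d) + d² = 2*d² + 41*d)
G(N(r)) - D = 8*(41 + 2*8) - 1*(-16316) = 8*(41 + 16) + 16316 = 8*57 + 16316 = 456 + 16316 = 16772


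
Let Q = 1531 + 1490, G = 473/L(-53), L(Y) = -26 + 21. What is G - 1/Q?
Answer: -1428938/15105 ≈ -94.600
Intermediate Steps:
L(Y) = -5
G = -473/5 (G = 473/(-5) = 473*(-⅕) = -473/5 ≈ -94.600)
Q = 3021
G - 1/Q = -473/5 - 1/3021 = -1428938/15105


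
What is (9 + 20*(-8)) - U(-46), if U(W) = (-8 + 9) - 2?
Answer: -150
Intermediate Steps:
U(W) = -1 (U(W) = 1 - 2 = -1)
(9 + 20*(-8)) - U(-46) = (9 + 20*(-8)) - 1*(-1) = (9 - 160) + 1 = -151 + 1 = -150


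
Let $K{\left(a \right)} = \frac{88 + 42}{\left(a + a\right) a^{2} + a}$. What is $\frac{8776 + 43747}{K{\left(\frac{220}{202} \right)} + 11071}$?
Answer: $\frac{19875280953}{4202782094} \approx 4.7291$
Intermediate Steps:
$K{\left(a \right)} = \frac{130}{a + 2 a^{3}}$ ($K{\left(a \right)} = \frac{130}{2 a a^{2} + a} = \frac{130}{2 a^{3} + a} = \frac{130}{a + 2 a^{3}}$)
$\frac{8776 + 43747}{K{\left(\frac{220}{202} \right)} + 11071} = \frac{8776 + 43747}{\frac{130}{\frac{220}{202} + 2 \left(\frac{220}{202}\right)^{3}} + 11071} = \frac{52523}{\frac{130}{220 \cdot \frac{1}{202} + 2 \left(220 \cdot \frac{1}{202}\right)^{3}} + 11071} = \frac{52523}{\frac{130}{\frac{110}{101} + 2 \left(\frac{110}{101}\right)^{3}} + 11071} = \frac{52523}{\frac{130}{\frac{110}{101} + 2 \cdot \frac{1331000}{1030301}} + 11071} = \frac{52523}{\frac{130}{\frac{110}{101} + \frac{2662000}{1030301}} + 11071} = \frac{52523}{\frac{130}{\frac{3784110}{1030301}} + 11071} = \frac{52523}{130 \cdot \frac{1030301}{3784110} + 11071} = \frac{52523}{\frac{13393913}{378411} + 11071} = \frac{52523}{\frac{4202782094}{378411}} = 52523 \cdot \frac{378411}{4202782094} = \frac{19875280953}{4202782094}$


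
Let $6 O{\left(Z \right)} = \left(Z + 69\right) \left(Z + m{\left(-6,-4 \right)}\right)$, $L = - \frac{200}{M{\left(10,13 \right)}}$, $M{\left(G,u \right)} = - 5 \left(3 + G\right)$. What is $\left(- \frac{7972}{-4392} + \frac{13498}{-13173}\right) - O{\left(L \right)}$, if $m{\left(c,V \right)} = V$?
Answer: $\frac{9679208087}{814802742} \approx 11.879$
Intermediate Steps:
$M{\left(G,u \right)} = -15 - 5 G$
$L = \frac{40}{13}$ ($L = - \frac{200}{-15 - 50} = - \frac{200}{-65} = \left(-200\right) \left(- \frac{1}{65}\right) = \frac{40}{13} \approx 3.0769$)
$O{\left(Z \right)} = \frac{\left(-4 + Z\right) \left(69 + Z\right)}{6}$ ($O{\left(Z \right)} = \frac{\left(Z + 69\right) \left(Z - 4\right)}{6} = \frac{\left(69 + Z\right) \left(-4 + Z\right)}{6} = \frac{\left(-4 + Z\right) \left(69 + Z\right)}{6}$)
$\left(- \frac{7972}{-4392} + \frac{13498}{-13173}\right) - O{\left(L \right)} = \left(- \frac{7972}{-4392} + \frac{13498}{-13173}\right) - \left(-46 + \frac{\left(\frac{40}{13}\right)^{2}}{6} + \frac{65}{6} \cdot \frac{40}{13}\right) = \left(\left(-7972\right) \left(- \frac{1}{4392}\right) + 13498 \left(- \frac{1}{13173}\right)\right) - \left(-46 + \frac{1}{6} \cdot \frac{1600}{169} + \frac{100}{3}\right) = \left(\frac{1993}{1098} - \frac{13498}{13173}\right) - \left(-46 + \frac{800}{507} + \frac{100}{3}\right) = \frac{3810995}{4821318} - - \frac{1874}{169} = \frac{3810995}{4821318} + \frac{1874}{169} = \frac{9679208087}{814802742}$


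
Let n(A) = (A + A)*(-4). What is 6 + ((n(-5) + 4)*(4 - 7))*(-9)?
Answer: 1194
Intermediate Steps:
n(A) = -8*A (n(A) = (2*A)*(-4) = -8*A)
6 + ((n(-5) + 4)*(4 - 7))*(-9) = 6 + ((-8*(-5) + 4)*(4 - 7))*(-9) = 6 + ((40 + 4)*(-3))*(-9) = 6 + (44*(-3))*(-9) = 6 - 132*(-9) = 6 + 1188 = 1194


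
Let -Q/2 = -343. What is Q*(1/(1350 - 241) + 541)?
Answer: 411579420/1109 ≈ 3.7113e+5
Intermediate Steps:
Q = 686 (Q = -2*(-343) = 686)
Q*(1/(1350 - 241) + 541) = 686*(1/(1350 - 241) + 541) = 686*(1/1109 + 541) = 686*(599970/1109) = 411579420/1109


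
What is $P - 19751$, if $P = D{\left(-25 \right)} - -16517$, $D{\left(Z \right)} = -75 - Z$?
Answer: $-3284$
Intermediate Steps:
$P = 16467$ ($P = \left(-75 - -25\right) - -16517 = \left(-75 + 25\right) + 16517 = -50 + 16517 = 16467$)
$P - 19751 = 16467 - 19751 = -3284$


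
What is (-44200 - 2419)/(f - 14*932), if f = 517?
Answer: 46619/12531 ≈ 3.7203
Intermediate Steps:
(-44200 - 2419)/(f - 14*932) = (-44200 - 2419)/(517 - 14*932) = -46619/(517 - 13048) = -46619/(-12531) = -46619*(-1/12531) = 46619/12531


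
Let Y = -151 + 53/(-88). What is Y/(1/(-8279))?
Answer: 110450139/88 ≈ 1.2551e+6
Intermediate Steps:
Y = -13341/88 (Y = -151 + 53*(-1/88) = -151 - 53/88 = -13341/88 ≈ -151.60)
Y/(1/(-8279)) = -13341/(88*(1/(-8279))) = -13341/(88*(-1/8279)) = -13341/88*(-8279) = 110450139/88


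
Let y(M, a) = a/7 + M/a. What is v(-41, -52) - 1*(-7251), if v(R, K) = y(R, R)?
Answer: 50723/7 ≈ 7246.1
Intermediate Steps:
y(M, a) = a/7 + M/a (y(M, a) = a*(⅐) + M/a = a/7 + M/a)
v(R, K) = 1 + R/7 (v(R, K) = R/7 + R/R = R/7 + 1 = 1 + R/7)
v(-41, -52) - 1*(-7251) = (1 + (⅐)*(-41)) - 1*(-7251) = (1 - 41/7) + 7251 = -34/7 + 7251 = 50723/7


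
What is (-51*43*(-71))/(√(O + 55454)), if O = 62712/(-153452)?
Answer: 155703*√120728027537/81821774 ≈ 661.20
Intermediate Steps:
O = -1206/2951 (O = 62712*(-1/153452) = -1206/2951 ≈ -0.40868)
(-51*43*(-71))/(√(O + 55454)) = (-51*43*(-71))/(√(-1206/2951 + 55454)) = (-2193*(-71))/(√(163643548/2951)) = 155703/((2*√120728027537/2951)) = 155703*(√120728027537/81821774) = 155703*√120728027537/81821774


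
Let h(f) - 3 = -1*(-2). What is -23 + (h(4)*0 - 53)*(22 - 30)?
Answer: 401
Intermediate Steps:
h(f) = 5 (h(f) = 3 - 1*(-2) = 3 + 2 = 5)
-23 + (h(4)*0 - 53)*(22 - 30) = -23 + (5*0 - 53)*(22 - 30) = -23 + (0 - 53)*(-8) = -23 - 53*(-8) = -23 + 424 = 401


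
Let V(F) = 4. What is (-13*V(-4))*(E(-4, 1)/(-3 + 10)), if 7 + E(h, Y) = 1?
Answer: 312/7 ≈ 44.571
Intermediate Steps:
E(h, Y) = -6 (E(h, Y) = -7 + 1 = -6)
(-13*V(-4))*(E(-4, 1)/(-3 + 10)) = (-13*4)*(-6/(-3 + 10)) = -(-312)/7 = -52*(-6/7) = 312/7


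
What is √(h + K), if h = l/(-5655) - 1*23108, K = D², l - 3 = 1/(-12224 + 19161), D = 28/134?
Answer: 2*I*√39907982200122372435645/2628325245 ≈ 152.01*I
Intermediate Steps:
D = 14/67 (D = 28*(1/134) = 14/67 ≈ 0.20896)
l = 20812/6937 (l = 3 + 1/(-12224 + 19161) = 3 + 1/6937 = 20812/6937 ≈ 3.0001)
K = 196/4489 (K = (14/67)² = 196/4489 ≈ 0.043662)
h = -906497629192/39228735 (h = (20812/6937)/(-5655) - 1*23108 = (20812/6937)*(-1/5655) - 23108 = -20812/39228735 - 23108 = -906497629192/39228735 ≈ -23108.)
√(h + K) = √(-906497629192/39228735 + 196/4489) = √(-4069260168610828/176097791415) = 2*I*√39907982200122372435645/2628325245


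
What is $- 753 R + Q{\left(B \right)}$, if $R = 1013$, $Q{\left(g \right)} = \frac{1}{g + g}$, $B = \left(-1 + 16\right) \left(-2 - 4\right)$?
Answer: $- \frac{137302021}{180} \approx -7.6279 \cdot 10^{5}$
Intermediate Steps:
$B = -90$ ($B = 15 \left(-6\right) = -90$)
$Q{\left(g \right)} = \frac{1}{2 g}$
$- 753 R + Q{\left(B \right)} = \left(-753\right) 1013 + \frac{1}{2 \left(-90\right)} = -762789 + \frac{1}{2} \left(- \frac{1}{90}\right) = -762789 - \frac{1}{180} = - \frac{137302021}{180}$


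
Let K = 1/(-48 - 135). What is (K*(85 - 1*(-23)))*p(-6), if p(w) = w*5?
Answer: 1080/61 ≈ 17.705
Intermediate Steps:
p(w) = 5*w
K = -1/183 (K = 1/(-183) = -1/183 ≈ -0.0054645)
(K*(85 - 1*(-23)))*p(-6) = (-(85 - 1*(-23))/183)*(5*(-6)) = -(85 + 23)/183*(-30) = -1/183*108*(-30) = -36/61*(-30) = 1080/61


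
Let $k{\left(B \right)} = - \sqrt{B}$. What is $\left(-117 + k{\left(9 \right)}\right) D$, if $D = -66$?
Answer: $7920$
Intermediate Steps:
$\left(-117 + k{\left(9 \right)}\right) D = \left(-117 - \sqrt{9}\right) \left(-66\right) = \left(-117 - 3\right) \left(-66\right) = \left(-120\right) \left(-66\right) = 7920$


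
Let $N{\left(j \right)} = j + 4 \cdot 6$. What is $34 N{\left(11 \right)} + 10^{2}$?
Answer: $1290$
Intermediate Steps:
$N{\left(j \right)} = 24 + j$ ($N{\left(j \right)} = j + 24 = 24 + j$)
$34 N{\left(11 \right)} + 10^{2} = 34 \left(24 + 11\right) + 10^{2} = 34 \cdot 35 + 100 = 1190 + 100 = 1290$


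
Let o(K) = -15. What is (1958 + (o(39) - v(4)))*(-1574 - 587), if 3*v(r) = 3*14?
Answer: -4168569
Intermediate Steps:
v(r) = 14 (v(r) = (3*14)/3 = (⅓)*42 = 14)
(1958 + (o(39) - v(4)))*(-1574 - 587) = (1958 + (-15 - 1*14))*(-1574 - 587) = (1958 + (-15 - 14))*(-2161) = (1958 - 29)*(-2161) = 1929*(-2161) = -4168569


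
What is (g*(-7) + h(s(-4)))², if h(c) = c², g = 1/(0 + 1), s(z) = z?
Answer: 81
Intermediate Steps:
g = 1 (g = 1/1 = 1)
(g*(-7) + h(s(-4)))² = (1*(-7) + (-4)²)² = (-7 + 16)² = 9² = 81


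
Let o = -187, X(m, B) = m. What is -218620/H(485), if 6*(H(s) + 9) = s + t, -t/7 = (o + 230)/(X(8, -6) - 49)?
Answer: -13445130/4493 ≈ -2992.5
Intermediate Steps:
t = 301/41 (t = -7*(-187 + 230)/(8 - 49) = -301/(-41) = -301*(-1)/41 = -7*(-43/41) = 301/41 ≈ 7.3415)
H(s) = -1913/246 + s/6 (H(s) = -9 + (s + 301/41)/6 = -9 + (301/41 + s)/6 = -9 + (301/246 + s/6) = -1913/246 + s/6)
-218620/H(485) = -218620/(-1913/246 + (⅙)*485) = -218620/(-1913/246 + 485/6) = -218620/8986/123 = -218620*123/8986 = -13445130/4493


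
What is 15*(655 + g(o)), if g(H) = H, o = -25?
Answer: 9450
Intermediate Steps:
15*(655 + g(o)) = 15*(655 - 25) = 15*630 = 9450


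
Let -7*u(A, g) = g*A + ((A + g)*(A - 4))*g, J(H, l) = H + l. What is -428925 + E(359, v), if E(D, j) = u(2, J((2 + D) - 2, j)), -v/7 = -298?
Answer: 8958465/7 ≈ 1.2798e+6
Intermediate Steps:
v = 2086 (v = -7*(-298) = 2086)
u(A, g) = -A*g/7 - g*(-4 + A)*(A + g)/7 (u(A, g) = -(g*A + ((A + g)*(A - 4))*g)/7 = -(A*g + ((A + g)*(-4 + A))*g)/7 = -(A*g + ((-4 + A)*(A + g))*g)/7 = -(A*g + g*(-4 + A)*(A + g))/7 = -A*g/7 - g*(-4 + A)*(A + g)/7)
E(D, j) = (D + j)*(2 + 2*D + 2*j)/7 (E(D, j) = (((2 + D) - 2) + j)*(-1*2² + 3*2 + 4*(((2 + D) - 2) + j) - 1*2*(((2 + D) - 2) + j))/7 = (D + j)*(-1*4 + 6 + 4*(D + j) - 1*2*(D + j))/7 = (D + j)*(-4 + 6 + (4*D + 4*j) + (-2*D - 2*j))/7 = (D + j)*(2 + 2*D + 2*j)/7)
-428925 + E(359, v) = -428925 + 2*(359 + 2086)*(1 + 359 + 2086)/7 = -428925 + (2/7)*2445*2446 = -428925 + 11960940/7 = 8958465/7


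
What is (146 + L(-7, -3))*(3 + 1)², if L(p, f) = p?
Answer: 2224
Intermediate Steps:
(146 + L(-7, -3))*(3 + 1)² = (146 - 7)*(3 + 1)² = 139*4² = 139*16 = 2224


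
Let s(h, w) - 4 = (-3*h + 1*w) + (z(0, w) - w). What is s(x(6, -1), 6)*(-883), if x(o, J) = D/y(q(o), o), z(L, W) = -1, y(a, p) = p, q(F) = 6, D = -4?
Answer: -4415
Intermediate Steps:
x(o, J) = -4/o
s(h, w) = 3 - 3*h (s(h, w) = 4 + ((-3*h + 1*w) + (-1 - w)) = 4 + ((-3*h + w) + (-1 - w)) = 4 + ((w - 3*h) + (-1 - w)) = 4 + (-1 - 3*h) = 3 - 3*h)
s(x(6, -1), 6)*(-883) = (3 - (-12)/6)*(-883) = (3 - 3*(-2/3))*(-883) = (3 + 2)*(-883) = 5*(-883) = -4415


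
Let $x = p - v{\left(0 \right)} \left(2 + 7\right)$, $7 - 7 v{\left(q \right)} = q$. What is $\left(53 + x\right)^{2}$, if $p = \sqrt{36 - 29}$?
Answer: $\left(44 + \sqrt{7}\right)^{2} \approx 2175.8$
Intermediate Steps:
$v{\left(q \right)} = 1 - \frac{q}{7}$
$p = \sqrt{7} \approx 2.6458$
$x = -9 + \sqrt{7}$ ($x = \sqrt{7} - \left(1 - 0\right) \left(2 + 7\right) = \sqrt{7} - \left(1 + 0\right) 9 = \sqrt{7} - 1 \cdot 9 = \sqrt{7} - 9 = -9 + \sqrt{7} \approx -6.3542$)
$\left(53 + x\right)^{2} = \left(53 - \left(9 - \sqrt{7}\right)\right)^{2} = \left(44 + \sqrt{7}\right)^{2}$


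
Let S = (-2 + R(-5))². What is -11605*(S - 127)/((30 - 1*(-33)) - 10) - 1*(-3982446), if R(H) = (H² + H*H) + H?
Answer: 191085828/53 ≈ 3.6054e+6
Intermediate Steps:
R(H) = H + 2*H² (R(H) = (H² + H²) + H = 2*H² + H = H + 2*H²)
S = 1849 (S = (-2 - 5*(1 + 2*(-5)))² = (-2 - 5*(1 - 10))² = (-2 - 5*(-9))² = (-2 + 45)² = 43² = 1849)
-11605*(S - 127)/((30 - 1*(-33)) - 10) - 1*(-3982446) = -11605*(1849 - 127)/((30 - 1*(-33)) - 10) - 1*(-3982446) = -19983810/((30 + 33) - 10) + 3982446 = -19983810/(63 - 10) + 3982446 = -19983810/53 + 3982446 = 191085828/53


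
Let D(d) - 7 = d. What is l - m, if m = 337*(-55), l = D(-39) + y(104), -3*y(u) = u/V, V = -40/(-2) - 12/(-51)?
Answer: 2386666/129 ≈ 18501.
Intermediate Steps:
V = 344/17 (V = -40*(-1/2) - 12*(-1/51) = 20 + 4/17 = 344/17 ≈ 20.235)
y(u) = -17*u/1032 (y(u) = -u/(3*344/17) = -u*17/(3*344) = -17*u/1032)
D(d) = 7 + d
l = -4349/129 (l = (7 - 39) - 17/1032*104 = -32 - 221/129 = -4349/129 ≈ -33.713)
m = -18535
l - m = -4349/129 - 1*(-18535) = -4349/129 + 18535 = 2386666/129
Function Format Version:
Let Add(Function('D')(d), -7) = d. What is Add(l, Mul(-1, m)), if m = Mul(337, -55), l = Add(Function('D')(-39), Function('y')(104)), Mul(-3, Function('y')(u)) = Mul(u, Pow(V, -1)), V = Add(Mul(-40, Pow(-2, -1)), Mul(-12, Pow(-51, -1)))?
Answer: Rational(2386666, 129) ≈ 18501.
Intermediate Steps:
V = Rational(344, 17) (V = Add(Mul(-40, Rational(-1, 2)), Mul(-12, Rational(-1, 51))) = Add(20, Rational(4, 17)) = Rational(344, 17) ≈ 20.235)
Function('y')(u) = Mul(Rational(-17, 1032), u) (Function('y')(u) = Mul(Rational(-1, 3), Mul(u, Pow(Rational(344, 17), -1))) = Mul(Rational(-1, 3), Mul(u, Rational(17, 344))) = Mul(Rational(-1, 3), Mul(Rational(17, 344), u)) = Mul(Rational(-17, 1032), u))
Function('D')(d) = Add(7, d)
l = Rational(-4349, 129) (l = Add(Add(7, -39), Mul(Rational(-17, 1032), 104)) = Add(-32, Rational(-221, 129)) = Rational(-4349, 129) ≈ -33.713)
m = -18535
Add(l, Mul(-1, m)) = Add(Rational(-4349, 129), Mul(-1, -18535)) = Add(Rational(-4349, 129), 18535) = Rational(2386666, 129)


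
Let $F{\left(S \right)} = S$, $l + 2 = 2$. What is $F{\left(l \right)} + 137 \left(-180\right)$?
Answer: $-24660$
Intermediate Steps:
$l = 0$ ($l = -2 + 2 = 0$)
$F{\left(l \right)} + 137 \left(-180\right) = 0 + 137 \left(-180\right) = 0 - 24660 = -24660$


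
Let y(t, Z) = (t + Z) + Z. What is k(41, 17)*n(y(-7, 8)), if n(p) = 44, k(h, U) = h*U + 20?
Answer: 31548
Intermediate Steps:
y(t, Z) = t + 2*Z (y(t, Z) = (Z + t) + Z = t + 2*Z)
k(h, U) = 20 + U*h (k(h, U) = U*h + 20 = 20 + U*h)
k(41, 17)*n(y(-7, 8)) = (20 + 17*41)*44 = (20 + 697)*44 = 717*44 = 31548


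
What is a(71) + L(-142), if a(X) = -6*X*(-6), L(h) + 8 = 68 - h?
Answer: 2758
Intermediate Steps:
L(h) = 60 - h (L(h) = -8 + (68 - h) = 60 - h)
a(X) = 36*X
a(71) + L(-142) = 36*71 + (60 - 1*(-142)) = 2556 + (60 + 142) = 2556 + 202 = 2758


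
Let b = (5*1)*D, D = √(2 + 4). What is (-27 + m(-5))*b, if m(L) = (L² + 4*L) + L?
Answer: -135*√6 ≈ -330.68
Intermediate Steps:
D = √6 ≈ 2.4495
m(L) = L² + 5*L
b = 5*√6 (b = (5*1)*√6 = 5*√6 ≈ 12.247)
(-27 + m(-5))*b = (-27 - 5*(5 - 5))*(5*√6) = (-27 - 5*0)*(5*√6) = (-27 + 0)*(5*√6) = -135*√6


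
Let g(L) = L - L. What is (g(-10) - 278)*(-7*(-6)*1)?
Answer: -11676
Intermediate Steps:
g(L) = 0
(g(-10) - 278)*(-7*(-6)*1) = (0 - 278)*(-7*(-6)*1) = -11676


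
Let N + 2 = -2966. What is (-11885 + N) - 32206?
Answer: -47059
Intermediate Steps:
N = -2968 (N = -2 - 2966 = -2968)
(-11885 + N) - 32206 = (-11885 - 2968) - 32206 = -14853 - 32206 = -47059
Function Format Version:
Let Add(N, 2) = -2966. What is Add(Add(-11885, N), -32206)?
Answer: -47059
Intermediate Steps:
N = -2968 (N = Add(-2, -2966) = -2968)
Add(Add(-11885, N), -32206) = Add(Add(-11885, -2968), -32206) = Add(-14853, -32206) = -47059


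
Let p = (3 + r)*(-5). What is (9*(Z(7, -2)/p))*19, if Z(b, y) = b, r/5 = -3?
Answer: 399/20 ≈ 19.950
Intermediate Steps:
r = -15 (r = 5*(-3) = -15)
p = 60 (p = (3 - 15)*(-5) = -12*(-5) = 60)
(9*(Z(7, -2)/p))*19 = (9*(7/60))*19 = (21/20)*19 = 399/20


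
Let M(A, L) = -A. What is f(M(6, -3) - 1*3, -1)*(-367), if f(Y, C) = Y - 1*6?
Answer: 5505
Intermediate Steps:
f(Y, C) = -6 + Y (f(Y, C) = Y - 6 = -6 + Y)
f(M(6, -3) - 1*3, -1)*(-367) = (-6 + (-1*6 - 1*3))*(-367) = (-6 + (-6 - 3))*(-367) = (-6 - 9)*(-367) = -15*(-367) = 5505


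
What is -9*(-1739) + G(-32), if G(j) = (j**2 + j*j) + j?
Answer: 17667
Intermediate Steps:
G(j) = j + 2*j**2 (G(j) = (j**2 + j**2) + j = 2*j**2 + j = j + 2*j**2)
-9*(-1739) + G(-32) = -9*(-1739) - 32*(1 + 2*(-32)) = 15651 - 32*(1 - 64) = 15651 - 32*(-63) = 15651 + 2016 = 17667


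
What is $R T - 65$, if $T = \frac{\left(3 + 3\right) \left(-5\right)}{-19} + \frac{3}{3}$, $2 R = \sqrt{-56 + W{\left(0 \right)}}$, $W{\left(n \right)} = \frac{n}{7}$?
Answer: $-65 + \frac{49 i \sqrt{14}}{19} \approx -65.0 + 9.6495 i$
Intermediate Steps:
$W{\left(n \right)} = \frac{n}{7}$ ($W{\left(n \right)} = n \frac{1}{7} = \frac{n}{7}$)
$R = i \sqrt{14}$ ($R = \frac{\sqrt{-56 + \frac{1}{7} \cdot 0}}{2} = \frac{\sqrt{-56 + 0}}{2} = \frac{\sqrt{-56}}{2} = \frac{2 i \sqrt{14}}{2} = i \sqrt{14} \approx 3.7417 i$)
$T = \frac{49}{19}$ ($T = 6 \left(-5\right) \left(- \frac{1}{19}\right) + 3 \cdot \frac{1}{3} = \left(-30\right) \left(- \frac{1}{19}\right) + 1 = \frac{30}{19} + 1 = \frac{49}{19} \approx 2.5789$)
$R T - 65 = i \sqrt{14} \cdot \frac{49}{19} - 65 = \frac{49 i \sqrt{14}}{19} - 65 = -65 + \frac{49 i \sqrt{14}}{19}$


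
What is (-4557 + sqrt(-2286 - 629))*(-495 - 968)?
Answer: 6666891 - 1463*I*sqrt(2915) ≈ 6.6669e+6 - 78989.0*I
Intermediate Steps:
(-4557 + sqrt(-2286 - 629))*(-495 - 968) = (-4557 + sqrt(-2915))*(-1463) = (-4557 + I*sqrt(2915))*(-1463) = 6666891 - 1463*I*sqrt(2915)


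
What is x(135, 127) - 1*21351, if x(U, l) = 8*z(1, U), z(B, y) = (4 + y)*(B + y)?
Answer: 129881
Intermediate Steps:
x(U, l) = 32 + 8*U² + 40*U (x(U, l) = 8*(U² + 4*1 + 4*U + 1*U) = 8*(U² + 4 + 4*U + U) = 8*(4 + U² + 5*U) = 32 + 8*U² + 40*U)
x(135, 127) - 1*21351 = (32 + 8*135² + 40*135) - 1*21351 = (32 + 8*18225 + 5400) - 21351 = (32 + 145800 + 5400) - 21351 = 151232 - 21351 = 129881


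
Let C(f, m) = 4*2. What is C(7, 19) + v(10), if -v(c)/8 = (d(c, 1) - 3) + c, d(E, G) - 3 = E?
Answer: -152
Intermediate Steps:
d(E, G) = 3 + E
C(f, m) = 8
v(c) = -16*c (v(c) = -8*(((3 + c) - 3) + c) = -8*(c + c) = -16*c)
C(7, 19) + v(10) = 8 - 16*10 = 8 - 160 = -152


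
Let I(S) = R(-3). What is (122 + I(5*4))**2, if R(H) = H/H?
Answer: 15129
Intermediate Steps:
R(H) = 1
I(S) = 1
(122 + I(5*4))**2 = (122 + 1)**2 = 123**2 = 15129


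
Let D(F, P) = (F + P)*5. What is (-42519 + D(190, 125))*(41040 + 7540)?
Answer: -1989059520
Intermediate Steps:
D(F, P) = 5*F + 5*P
(-42519 + D(190, 125))*(41040 + 7540) = (-42519 + (5*190 + 5*125))*(41040 + 7540) = (-42519 + (950 + 625))*48580 = (-42519 + 1575)*48580 = -40944*48580 = -1989059520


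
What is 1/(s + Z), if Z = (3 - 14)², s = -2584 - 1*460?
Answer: -1/2923 ≈ -0.00034211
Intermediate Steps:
s = -3044 (s = -2584 - 460 = -3044)
Z = 121 (Z = (-11)² = 121)
1/(s + Z) = 1/(-3044 + 121) = 1/(-2923) = -1/2923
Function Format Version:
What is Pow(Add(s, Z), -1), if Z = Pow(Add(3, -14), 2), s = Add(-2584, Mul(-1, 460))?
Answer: Rational(-1, 2923) ≈ -0.00034211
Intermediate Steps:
s = -3044 (s = Add(-2584, -460) = -3044)
Z = 121 (Z = Pow(-11, 2) = 121)
Pow(Add(s, Z), -1) = Pow(Add(-3044, 121), -1) = Pow(-2923, -1) = Rational(-1, 2923)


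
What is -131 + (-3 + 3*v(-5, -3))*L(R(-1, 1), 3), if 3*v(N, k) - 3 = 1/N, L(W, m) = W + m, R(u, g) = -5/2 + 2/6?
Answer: -787/6 ≈ -131.17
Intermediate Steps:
R(u, g) = -13/6 (R(u, g) = -5*1/2 + 2*(1/6) = -5/2 + 1/3 = -13/6)
v(N, k) = 1 + 1/(3*N) (v(N, k) = 1 + (1/N)/3 = 1 + 1/(3*N))
-131 + (-3 + 3*v(-5, -3))*L(R(-1, 1), 3) = -131 + (-3 + 3*((1/3 - 5)/(-5)))*(-13/6 + 3) = -131 + (-3 + 3*(-1/5*(-14/3)))*(5/6) = -131 + (-3 + 3*(14/15))*(5/6) = -131 + (-3 + 14/5)*(5/6) = -131 - 1/5*5/6 = -131 - 1/6 = -787/6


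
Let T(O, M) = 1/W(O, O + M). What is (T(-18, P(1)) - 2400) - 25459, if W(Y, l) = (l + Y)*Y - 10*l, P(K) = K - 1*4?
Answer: -25407407/912 ≈ -27859.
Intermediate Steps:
P(K) = -4 + K (P(K) = K - 4 = -4 + K)
W(Y, l) = -10*l + Y*(Y + l) (W(Y, l) = (Y + l)*Y - 10*l = Y*(Y + l) - 10*l = -10*l + Y*(Y + l))
T(O, M) = 1/(O² - 10*M - 10*O + O*(M + O)) (T(O, M) = 1/(O² - 10*(O + M) + O*(O + M)) = 1/(O² - 10*(M + O) + O*(M + O)) = 1/(O² + (-10*M - 10*O) + O*(M + O)) = 1/(O² - 10*M - 10*O + O*(M + O)))
(T(-18, P(1)) - 2400) - 25459 = (1/((-18)² - 10*(-4 + 1) - 10*(-18) - 18*((-4 + 1) - 18)) - 2400) - 25459 = (1/(324 - 10*(-3) + 180 - 18*(-3 - 18)) - 2400) - 25459 = (1/(324 + 30 + 180 - 18*(-21)) - 2400) - 25459 = (1/(324 + 30 + 180 + 378) - 2400) - 25459 = (1/912 - 2400) - 25459 = -2188799/912 - 25459 = -25407407/912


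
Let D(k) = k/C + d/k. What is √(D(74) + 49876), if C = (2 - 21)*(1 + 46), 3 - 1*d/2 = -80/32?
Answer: √217800336448678/66082 ≈ 223.33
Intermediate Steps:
d = 11 (d = 6 - (-160)/32 = 6 - 2*(-5/2) = 6 + 5 = 11)
C = -893 (C = -19*47 = -893)
D(k) = 11/k - k/893 (D(k) = k/(-893) + 11/k = k*(-1/893) + 11/k = -k/893 + 11/k = 11/k - k/893)
√(D(74) + 49876) = √((11/74 - 1/893*74) + 49876) = √((11*(1/74) - 74/893) + 49876) = √((11/74 - 74/893) + 49876) = √(4347/66082 + 49876) = √(3295910179/66082) = √217800336448678/66082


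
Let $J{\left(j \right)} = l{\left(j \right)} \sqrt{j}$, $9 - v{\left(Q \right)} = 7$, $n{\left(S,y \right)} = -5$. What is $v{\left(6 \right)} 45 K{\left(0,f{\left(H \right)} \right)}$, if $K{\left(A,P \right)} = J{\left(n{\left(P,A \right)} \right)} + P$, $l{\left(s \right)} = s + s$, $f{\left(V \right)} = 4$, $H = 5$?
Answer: $360 - 900 i \sqrt{5} \approx 360.0 - 2012.5 i$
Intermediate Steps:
$v{\left(Q \right)} = 2$ ($v{\left(Q \right)} = 9 - 7 = 2$)
$l{\left(s \right)} = 2 s$
$J{\left(j \right)} = 2 j^{\frac{3}{2}}$ ($J{\left(j \right)} = 2 j \sqrt{j} = 2 j^{\frac{3}{2}}$)
$K{\left(A,P \right)} = P - 10 i \sqrt{5}$ ($K{\left(A,P \right)} = 2 \left(-5\right)^{\frac{3}{2}} + P = 2 \left(- 5 i \sqrt{5}\right) + P = - 10 i \sqrt{5} + P = P - 10 i \sqrt{5}$)
$v{\left(6 \right)} 45 K{\left(0,f{\left(H \right)} \right)} = 2 \cdot 45 \left(4 - 10 i \sqrt{5}\right) = 90 \left(4 - 10 i \sqrt{5}\right) = 360 - 900 i \sqrt{5}$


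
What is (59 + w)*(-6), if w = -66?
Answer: 42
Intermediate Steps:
(59 + w)*(-6) = (59 - 66)*(-6) = -7*(-6) = 42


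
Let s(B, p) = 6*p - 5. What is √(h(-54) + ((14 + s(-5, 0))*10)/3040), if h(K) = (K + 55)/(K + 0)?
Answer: √5187/684 ≈ 0.10529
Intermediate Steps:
s(B, p) = -5 + 6*p
h(K) = (55 + K)/K
√(h(-54) + ((14 + s(-5, 0))*10)/3040) = √((55 - 54)/(-54) + ((14 + (-5 + 6*0))*10)/3040) = √(-1/54*1 + ((14 + (-5 + 0))*10)*(1/3040)) = √(-1/54 + ((14 - 5)*10)*(1/3040)) = √(-1/54 + (9*10)*(1/3040)) = √(-1/54 + 90*(1/3040)) = √(-1/54 + 9/304) = √(91/8208) = √5187/684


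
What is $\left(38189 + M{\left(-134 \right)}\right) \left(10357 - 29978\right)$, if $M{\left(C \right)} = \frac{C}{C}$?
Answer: $-749325990$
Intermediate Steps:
$M{\left(C \right)} = 1$
$\left(38189 + M{\left(-134 \right)}\right) \left(10357 - 29978\right) = \left(38189 + 1\right) \left(10357 - 29978\right) = 38190 \left(-19621\right) = -749325990$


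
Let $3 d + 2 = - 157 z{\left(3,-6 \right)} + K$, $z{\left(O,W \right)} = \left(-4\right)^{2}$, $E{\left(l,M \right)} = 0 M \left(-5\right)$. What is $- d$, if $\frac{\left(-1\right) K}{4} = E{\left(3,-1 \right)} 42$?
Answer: $838$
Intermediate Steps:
$E{\left(l,M \right)} = 0$ ($E{\left(l,M \right)} = 0 \left(-5\right) = 0$)
$z{\left(O,W \right)} = 16$
$K = 0$ ($K = - 4 \cdot 0 \cdot 42 = \left(-4\right) 0 = 0$)
$d = -838$ ($d = - \frac{2}{3} + \frac{\left(-157\right) 16 + 0}{3} = - \frac{2}{3} + \frac{-2512 + 0}{3} = - \frac{2}{3} + \frac{1}{3} \left(-2512\right) = - \frac{2}{3} - \frac{2512}{3} = -838$)
$- d = \left(-1\right) \left(-838\right) = 838$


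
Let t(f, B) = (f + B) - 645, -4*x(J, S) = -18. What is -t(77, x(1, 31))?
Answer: 1127/2 ≈ 563.50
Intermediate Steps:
x(J, S) = 9/2 (x(J, S) = -1/4*(-18) = 9/2)
t(f, B) = -645 + B + f (t(f, B) = (B + f) - 645 = -645 + B + f)
-t(77, x(1, 31)) = -(-645 + 9/2 + 77) = -1*(-1127/2) = 1127/2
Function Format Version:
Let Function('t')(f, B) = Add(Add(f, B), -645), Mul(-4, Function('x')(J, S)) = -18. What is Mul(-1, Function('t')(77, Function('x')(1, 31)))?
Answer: Rational(1127, 2) ≈ 563.50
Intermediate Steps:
Function('x')(J, S) = Rational(9, 2) (Function('x')(J, S) = Mul(Rational(-1, 4), -18) = Rational(9, 2))
Function('t')(f, B) = Add(-645, B, f) (Function('t')(f, B) = Add(Add(B, f), -645) = Add(-645, B, f))
Mul(-1, Function('t')(77, Function('x')(1, 31))) = Mul(-1, Add(-645, Rational(9, 2), 77)) = Mul(-1, Rational(-1127, 2)) = Rational(1127, 2)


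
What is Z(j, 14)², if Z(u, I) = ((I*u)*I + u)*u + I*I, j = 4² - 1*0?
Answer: 2563194384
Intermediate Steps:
j = 16 (j = 16 + 0 = 16)
Z(u, I) = I² + u*(u + u*I²) (Z(u, I) = (u*I² + u)*u + I² = (u + u*I²)*u + I² = u*(u + u*I²) + I² = I² + u*(u + u*I²))
Z(j, 14)² = (14² + 16² + 14²*16²)² = (196 + 256 + 196*256)² = (196 + 256 + 50176)² = 50628² = 2563194384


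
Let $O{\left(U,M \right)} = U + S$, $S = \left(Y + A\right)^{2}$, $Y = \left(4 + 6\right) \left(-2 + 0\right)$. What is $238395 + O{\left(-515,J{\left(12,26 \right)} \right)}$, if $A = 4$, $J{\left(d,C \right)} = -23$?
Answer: $238136$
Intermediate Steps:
$Y = -20$ ($Y = 10 \left(-2\right) = -20$)
$S = 256$ ($S = \left(-20 + 4\right)^{2} = \left(-16\right)^{2} = 256$)
$O{\left(U,M \right)} = 256 + U$ ($O{\left(U,M \right)} = U + 256 = 256 + U$)
$238395 + O{\left(-515,J{\left(12,26 \right)} \right)} = 238395 + \left(256 - 515\right) = 238395 - 259 = 238136$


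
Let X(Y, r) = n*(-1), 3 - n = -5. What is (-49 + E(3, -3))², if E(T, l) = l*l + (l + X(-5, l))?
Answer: 2601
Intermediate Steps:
n = 8 (n = 3 - 1*(-5) = 3 + 5 = 8)
X(Y, r) = -8 (X(Y, r) = 8*(-1) = -8)
E(T, l) = -8 + l + l² (E(T, l) = l*l + (l - 8) = l² + (-8 + l) = -8 + l + l²)
(-49 + E(3, -3))² = (-49 + (-8 - 3 + (-3)²))² = (-49 + (-8 - 3 + 9))² = (-49 - 2)² = (-51)² = 2601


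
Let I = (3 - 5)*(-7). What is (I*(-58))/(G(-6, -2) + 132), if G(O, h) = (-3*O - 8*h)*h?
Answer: -203/16 ≈ -12.688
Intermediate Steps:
I = 14 (I = -2*(-7) = 14)
G(O, h) = h*(-8*h - 3*O) (G(O, h) = (-8*h - 3*O)*h = h*(-8*h - 3*O))
(I*(-58))/(G(-6, -2) + 132) = (14*(-58))/(-1*(-2)*(3*(-6) + 8*(-2)) + 132) = -812/(-1*(-2)*(-18 - 16) + 132) = -812/(-1*(-2)*(-34) + 132) = -812/(-68 + 132) = -812/64 = -812*1/64 = -203/16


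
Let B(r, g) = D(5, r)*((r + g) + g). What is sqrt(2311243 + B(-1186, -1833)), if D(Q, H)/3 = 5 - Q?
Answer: sqrt(2311243) ≈ 1520.3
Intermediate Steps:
D(Q, H) = 15 - 3*Q (D(Q, H) = 3*(5 - Q) = 15 - 3*Q)
B(r, g) = 0 (B(r, g) = (15 - 3*5)*((r + g) + g) = (15 - 15)*((g + r) + g) = 0*(r + 2*g) = 0)
sqrt(2311243 + B(-1186, -1833)) = sqrt(2311243 + 0) = sqrt(2311243)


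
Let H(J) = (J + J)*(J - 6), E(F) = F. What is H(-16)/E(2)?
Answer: 352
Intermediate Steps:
H(J) = 2*J*(-6 + J) (H(J) = (2*J)*(-6 + J) = 2*J*(-6 + J))
H(-16)/E(2) = (2*(-16)*(-6 - 16))/2 = (2*(-16)*(-22))*(1/2) = 704*(1/2) = 352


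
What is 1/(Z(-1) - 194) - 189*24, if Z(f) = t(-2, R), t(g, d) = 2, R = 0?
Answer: -870913/192 ≈ -4536.0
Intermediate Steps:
Z(f) = 2
1/(Z(-1) - 194) - 189*24 = 1/(2 - 194) - 189*24 = 1/(-192) - 4536 = -1/192 - 4536 = -870913/192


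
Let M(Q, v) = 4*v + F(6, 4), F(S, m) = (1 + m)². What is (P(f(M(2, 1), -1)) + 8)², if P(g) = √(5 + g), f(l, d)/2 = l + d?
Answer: (8 + √61)² ≈ 249.96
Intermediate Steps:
M(Q, v) = 25 + 4*v (M(Q, v) = 4*v + (1 + 4)² = 4*v + 5² = 4*v + 25 = 25 + 4*v)
f(l, d) = 2*d + 2*l (f(l, d) = 2*(l + d) = 2*(d + l) = 2*d + 2*l)
(P(f(M(2, 1), -1)) + 8)² = (√(5 + (2*(-1) + 2*(25 + 4*1))) + 8)² = (√(5 + (-2 + 2*(25 + 4))) + 8)² = (√(5 + (-2 + 2*29)) + 8)² = (√(5 + (-2 + 58)) + 8)² = (√(5 + 56) + 8)² = (√61 + 8)² = (8 + √61)²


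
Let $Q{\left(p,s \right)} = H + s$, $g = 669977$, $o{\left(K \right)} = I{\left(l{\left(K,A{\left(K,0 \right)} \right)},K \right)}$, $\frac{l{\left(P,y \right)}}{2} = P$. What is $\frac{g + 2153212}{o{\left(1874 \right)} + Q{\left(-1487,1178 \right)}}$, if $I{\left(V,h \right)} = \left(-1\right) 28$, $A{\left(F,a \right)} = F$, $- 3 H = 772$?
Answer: $\frac{8469567}{2678} \approx 3162.6$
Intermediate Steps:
$H = - \frac{772}{3}$ ($H = \left(- \frac{1}{3}\right) 772 = - \frac{772}{3} \approx -257.33$)
$l{\left(P,y \right)} = 2 P$
$I{\left(V,h \right)} = -28$
$o{\left(K \right)} = -28$
$Q{\left(p,s \right)} = - \frac{772}{3} + s$
$\frac{g + 2153212}{o{\left(1874 \right)} + Q{\left(-1487,1178 \right)}} = \frac{669977 + 2153212}{-28 + \left(- \frac{772}{3} + 1178\right)} = \frac{2823189}{-28 + \frac{2762}{3}} = \frac{2823189}{\frac{2678}{3}} = 2823189 \cdot \frac{3}{2678} = \frac{8469567}{2678}$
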